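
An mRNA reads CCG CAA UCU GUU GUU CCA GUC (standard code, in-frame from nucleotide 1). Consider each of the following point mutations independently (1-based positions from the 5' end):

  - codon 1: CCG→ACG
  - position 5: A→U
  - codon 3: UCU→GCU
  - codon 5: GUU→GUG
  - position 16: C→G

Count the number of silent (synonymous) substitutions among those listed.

Codon 1: CCG (Pro) → ACG (Thr) — missense.
Codon 2: CAA (Gln) → CUA (Leu) — missense.
Codon 3: UCU (Ser) → GCU (Ala) — missense.
Codon 5: GUU (Val) → GUG (Val) — synonymous.
Codon 6: CCA (Pro) → GCA (Ala) — missense.
Synonymous: 1 of 5.

1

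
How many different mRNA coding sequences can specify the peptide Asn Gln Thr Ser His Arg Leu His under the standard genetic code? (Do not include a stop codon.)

13824

Asn: 2 codons.
Gln: 2 codons.
Thr: 4 codons.
Ser: 6 codons.
His: 2 codons.
Arg: 6 codons.
Leu: 6 codons.
His: 2 codons.
2 × 2 × 4 × 6 × 2 × 6 × 6 × 2 = 13824.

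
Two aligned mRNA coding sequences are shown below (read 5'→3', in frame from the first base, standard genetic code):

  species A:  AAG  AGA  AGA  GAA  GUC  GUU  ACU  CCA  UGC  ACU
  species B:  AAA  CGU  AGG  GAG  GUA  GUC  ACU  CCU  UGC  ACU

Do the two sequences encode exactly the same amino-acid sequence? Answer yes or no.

yes

Codon 1: AAG Lys / AAA Lys — synonymous.
Codon 2: AGA Arg / CGU Arg — synonymous.
Codon 3: AGA Arg / AGG Arg — synonymous.
Codon 4: GAA Glu / GAG Glu — synonymous.
Codon 5: GUC Val / GUA Val — synonymous.
Codon 6: GUU Val / GUC Val — synonymous.
Codon 7: ACU Thr / ACU Thr — identical.
Codon 8: CCA Pro / CCU Pro — synonymous.
Codon 9: UGC Cys / UGC Cys — identical.
Codon 10: ACU Thr / ACU Thr — identical.
Nonsynonymous differences: 0 → same protein.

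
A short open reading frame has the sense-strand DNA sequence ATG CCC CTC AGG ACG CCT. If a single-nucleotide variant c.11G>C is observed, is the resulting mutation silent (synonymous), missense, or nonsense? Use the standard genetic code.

Position 11 falls in codon 4: AGG → Arg.
After the substitution the codon is ACG → Thr.
Arg ≠ Thr, so this is a missense mutation.

missense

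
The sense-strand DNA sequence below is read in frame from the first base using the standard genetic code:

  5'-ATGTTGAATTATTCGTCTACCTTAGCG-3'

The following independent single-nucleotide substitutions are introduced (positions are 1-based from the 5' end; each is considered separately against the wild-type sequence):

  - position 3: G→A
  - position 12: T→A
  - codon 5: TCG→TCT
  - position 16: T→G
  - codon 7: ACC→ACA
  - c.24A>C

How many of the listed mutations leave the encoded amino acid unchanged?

2

Codon 1: ATG (Met) → ATA (Ile) — missense.
Codon 4: TAT (Tyr) → TAA (Stop) — nonsense.
Codon 5: TCG (Ser) → TCT (Ser) — synonymous.
Codon 6: TCT (Ser) → GCT (Ala) — missense.
Codon 7: ACC (Thr) → ACA (Thr) — synonymous.
Codon 8: TTA (Leu) → TTC (Phe) — missense.
Synonymous: 2 of 6.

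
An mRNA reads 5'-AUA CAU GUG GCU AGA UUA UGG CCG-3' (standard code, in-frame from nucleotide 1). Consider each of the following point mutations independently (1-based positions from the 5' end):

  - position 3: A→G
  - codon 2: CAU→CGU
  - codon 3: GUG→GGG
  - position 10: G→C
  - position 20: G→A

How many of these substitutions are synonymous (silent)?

0

Codon 1: AUA (Ile) → AUG (Met) — missense.
Codon 2: CAU (His) → CGU (Arg) — missense.
Codon 3: GUG (Val) → GGG (Gly) — missense.
Codon 4: GCU (Ala) → CCU (Pro) — missense.
Codon 7: UGG (Trp) → UAG (Stop) — nonsense.
Synonymous: 0 of 5.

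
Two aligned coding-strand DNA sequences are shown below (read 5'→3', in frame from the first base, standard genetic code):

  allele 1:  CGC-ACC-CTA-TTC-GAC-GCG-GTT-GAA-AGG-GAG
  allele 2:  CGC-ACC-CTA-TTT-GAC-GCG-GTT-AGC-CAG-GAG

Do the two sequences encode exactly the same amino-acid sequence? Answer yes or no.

Codon 1: CGC Arg / CGC Arg — identical.
Codon 2: ACC Thr / ACC Thr — identical.
Codon 3: CTA Leu / CTA Leu — identical.
Codon 4: TTC Phe / TTT Phe — synonymous.
Codon 5: GAC Asp / GAC Asp — identical.
Codon 6: GCG Ala / GCG Ala — identical.
Codon 7: GTT Val / GTT Val — identical.
Codon 8: GAA Glu / AGC Ser — nonsynonymous.
Codon 9: AGG Arg / CAG Gln — nonsynonymous.
Codon 10: GAG Glu / GAG Glu — identical.
Nonsynonymous differences: 2 → different protein.

no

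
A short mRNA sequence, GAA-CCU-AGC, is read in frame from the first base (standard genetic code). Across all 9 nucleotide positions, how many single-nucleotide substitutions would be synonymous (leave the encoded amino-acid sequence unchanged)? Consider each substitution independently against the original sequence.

5

Codon 1 (GAA, Glu): 1 synonymous substitution.
Codon 2 (CCU, Pro): 3 synonymous substitutions.
Codon 3 (AGC, Ser): 1 synonymous substitution.
Total: 1 + 3 + 1 = 5.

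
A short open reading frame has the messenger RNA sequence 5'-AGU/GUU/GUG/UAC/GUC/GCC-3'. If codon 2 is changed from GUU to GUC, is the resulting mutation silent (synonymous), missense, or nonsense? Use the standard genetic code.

Position 6 falls in codon 2: GUU → Val.
After the substitution the codon is GUC → Val.
Both encode Val, so the change is synonymous.

silent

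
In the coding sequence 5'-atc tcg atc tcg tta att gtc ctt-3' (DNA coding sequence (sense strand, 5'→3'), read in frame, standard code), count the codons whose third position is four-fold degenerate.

Codon 1 ATC (Ile): third position 3-fold.
Codon 2 TCG (Ser): third position 4-fold.
Codon 3 ATC (Ile): third position 3-fold.
Codon 4 TCG (Ser): third position 4-fold.
Codon 5 TTA (Leu): third position 2-fold.
Codon 6 ATT (Ile): third position 3-fold.
Codon 7 GTC (Val): third position 4-fold.
Codon 8 CTT (Leu): third position 4-fold.
Four-fold degenerate third positions: 4.

4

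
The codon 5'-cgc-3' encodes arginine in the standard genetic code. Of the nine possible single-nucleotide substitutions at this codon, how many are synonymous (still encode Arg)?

3

Position 1: none → 0 synonymous.
Position 2: none → 0 synonymous.
Position 3: CGU, CGA, CGG → 3 synonymous.
Total: 0 + 0 + 3 = 3.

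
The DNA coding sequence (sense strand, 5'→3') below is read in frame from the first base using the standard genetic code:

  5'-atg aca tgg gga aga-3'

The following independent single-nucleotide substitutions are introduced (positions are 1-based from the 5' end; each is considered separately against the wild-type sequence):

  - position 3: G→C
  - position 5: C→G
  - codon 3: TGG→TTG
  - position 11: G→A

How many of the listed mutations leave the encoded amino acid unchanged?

Codon 1: ATG (Met) → ATC (Ile) — missense.
Codon 2: ACA (Thr) → AGA (Arg) — missense.
Codon 3: TGG (Trp) → TTG (Leu) — missense.
Codon 4: GGA (Gly) → GAA (Glu) — missense.
Synonymous: 0 of 4.

0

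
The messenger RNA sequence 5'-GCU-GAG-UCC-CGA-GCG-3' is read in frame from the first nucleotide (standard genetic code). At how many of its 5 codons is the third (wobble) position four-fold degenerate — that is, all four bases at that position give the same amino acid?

4

Codon 1 GCU (Ala): third position 4-fold.
Codon 2 GAG (Glu): third position 2-fold.
Codon 3 UCC (Ser): third position 4-fold.
Codon 4 CGA (Arg): third position 4-fold.
Codon 5 GCG (Ala): third position 4-fold.
Four-fold degenerate third positions: 4.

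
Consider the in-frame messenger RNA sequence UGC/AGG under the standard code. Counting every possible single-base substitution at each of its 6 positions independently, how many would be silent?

Codon 1 (UGC, Cys): 1 synonymous substitution.
Codon 2 (AGG, Arg): 2 synonymous substitutions.
Total: 1 + 2 = 3.

3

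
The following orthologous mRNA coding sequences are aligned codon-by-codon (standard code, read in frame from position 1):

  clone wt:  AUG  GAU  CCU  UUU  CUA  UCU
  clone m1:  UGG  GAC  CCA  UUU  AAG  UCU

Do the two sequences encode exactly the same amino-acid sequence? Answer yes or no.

no

Codon 1: AUG Met / UGG Trp — nonsynonymous.
Codon 2: GAU Asp / GAC Asp — synonymous.
Codon 3: CCU Pro / CCA Pro — synonymous.
Codon 4: UUU Phe / UUU Phe — identical.
Codon 5: CUA Leu / AAG Lys — nonsynonymous.
Codon 6: UCU Ser / UCU Ser — identical.
Nonsynonymous differences: 2 → different protein.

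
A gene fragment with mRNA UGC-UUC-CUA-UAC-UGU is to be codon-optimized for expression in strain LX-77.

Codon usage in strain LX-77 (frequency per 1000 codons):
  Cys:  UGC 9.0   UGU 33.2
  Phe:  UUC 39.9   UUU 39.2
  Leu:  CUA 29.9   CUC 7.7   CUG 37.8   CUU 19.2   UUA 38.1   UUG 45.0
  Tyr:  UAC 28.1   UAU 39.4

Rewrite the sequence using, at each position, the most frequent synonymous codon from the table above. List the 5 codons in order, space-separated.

Codon 1 (Cys): best is UGU at 33.2.
Codon 2 (Phe): best is UUC at 39.9.
Codon 3 (Leu): best is UUG at 45.0.
Codon 4 (Tyr): best is UAU at 39.4.
Codon 5 (Cys): best is UGU at 33.2.

UGU UUC UUG UAU UGU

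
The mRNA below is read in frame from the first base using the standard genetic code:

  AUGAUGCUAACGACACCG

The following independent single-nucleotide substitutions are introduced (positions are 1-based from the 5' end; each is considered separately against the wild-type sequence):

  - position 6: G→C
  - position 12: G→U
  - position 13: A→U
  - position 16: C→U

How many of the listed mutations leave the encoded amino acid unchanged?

1

Codon 2: AUG (Met) → AUC (Ile) — missense.
Codon 4: ACG (Thr) → ACU (Thr) — synonymous.
Codon 5: ACA (Thr) → UCA (Ser) — missense.
Codon 6: CCG (Pro) → UCG (Ser) — missense.
Synonymous: 1 of 4.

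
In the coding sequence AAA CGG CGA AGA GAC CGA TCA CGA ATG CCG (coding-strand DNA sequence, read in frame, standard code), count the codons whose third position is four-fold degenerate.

Codon 1 AAA (Lys): third position 2-fold.
Codon 2 CGG (Arg): third position 4-fold.
Codon 3 CGA (Arg): third position 4-fold.
Codon 4 AGA (Arg): third position 2-fold.
Codon 5 GAC (Asp): third position 2-fold.
Codon 6 CGA (Arg): third position 4-fold.
Codon 7 TCA (Ser): third position 4-fold.
Codon 8 CGA (Arg): third position 4-fold.
Codon 9 ATG (Met): third position 1-fold.
Codon 10 CCG (Pro): third position 4-fold.
Four-fold degenerate third positions: 6.

6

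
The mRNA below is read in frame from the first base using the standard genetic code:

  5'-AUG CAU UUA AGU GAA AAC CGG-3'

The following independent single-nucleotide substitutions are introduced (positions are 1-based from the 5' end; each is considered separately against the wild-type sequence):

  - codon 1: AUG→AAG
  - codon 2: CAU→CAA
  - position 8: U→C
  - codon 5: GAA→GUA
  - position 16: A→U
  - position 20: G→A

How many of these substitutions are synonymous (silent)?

0

Codon 1: AUG (Met) → AAG (Lys) — missense.
Codon 2: CAU (His) → CAA (Gln) — missense.
Codon 3: UUA (Leu) → UCA (Ser) — missense.
Codon 5: GAA (Glu) → GUA (Val) — missense.
Codon 6: AAC (Asn) → UAC (Tyr) — missense.
Codon 7: CGG (Arg) → CAG (Gln) — missense.
Synonymous: 0 of 6.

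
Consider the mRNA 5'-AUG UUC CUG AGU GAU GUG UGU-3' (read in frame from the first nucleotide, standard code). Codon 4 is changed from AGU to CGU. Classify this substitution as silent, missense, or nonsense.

missense

Position 10 falls in codon 4: AGU → Ser.
After the substitution the codon is CGU → Arg.
Ser ≠ Arg, so this is a missense mutation.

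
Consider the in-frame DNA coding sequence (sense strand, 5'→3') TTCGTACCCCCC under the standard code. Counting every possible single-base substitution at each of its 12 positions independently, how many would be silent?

Codon 1 (TTC, Phe): 1 synonymous substitution.
Codon 2 (GTA, Val): 3 synonymous substitutions.
Codon 3 (CCC, Pro): 3 synonymous substitutions.
Codon 4 (CCC, Pro): 3 synonymous substitutions.
Total: 1 + 3 + 3 + 3 = 10.

10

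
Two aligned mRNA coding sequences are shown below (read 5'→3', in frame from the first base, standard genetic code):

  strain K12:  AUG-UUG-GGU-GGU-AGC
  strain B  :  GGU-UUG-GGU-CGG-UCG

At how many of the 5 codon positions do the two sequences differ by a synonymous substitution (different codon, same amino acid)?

1

Codon 1: AUG Met / GGU Gly — nonsynonymous.
Codon 2: UUG Leu / UUG Leu — identical.
Codon 3: GGU Gly / GGU Gly — identical.
Codon 4: GGU Gly / CGG Arg — nonsynonymous.
Codon 5: AGC Ser / UCG Ser — synonymous.
Synonymous differences: 1.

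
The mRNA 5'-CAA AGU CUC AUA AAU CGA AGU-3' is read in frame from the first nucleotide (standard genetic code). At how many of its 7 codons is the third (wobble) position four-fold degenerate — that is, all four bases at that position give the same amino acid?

Codon 1 CAA (Gln): third position 2-fold.
Codon 2 AGU (Ser): third position 2-fold.
Codon 3 CUC (Leu): third position 4-fold.
Codon 4 AUA (Ile): third position 3-fold.
Codon 5 AAU (Asn): third position 2-fold.
Codon 6 CGA (Arg): third position 4-fold.
Codon 7 AGU (Ser): third position 2-fold.
Four-fold degenerate third positions: 2.

2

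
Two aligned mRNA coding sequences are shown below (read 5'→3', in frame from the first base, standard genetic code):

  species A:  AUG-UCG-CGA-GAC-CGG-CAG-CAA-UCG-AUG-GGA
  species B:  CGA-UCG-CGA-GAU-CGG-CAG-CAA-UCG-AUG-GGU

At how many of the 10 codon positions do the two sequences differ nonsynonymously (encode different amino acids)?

1

Codon 1: AUG Met / CGA Arg — nonsynonymous.
Codon 2: UCG Ser / UCG Ser — identical.
Codon 3: CGA Arg / CGA Arg — identical.
Codon 4: GAC Asp / GAU Asp — synonymous.
Codon 5: CGG Arg / CGG Arg — identical.
Codon 6: CAG Gln / CAG Gln — identical.
Codon 7: CAA Gln / CAA Gln — identical.
Codon 8: UCG Ser / UCG Ser — identical.
Codon 9: AUG Met / AUG Met — identical.
Codon 10: GGA Gly / GGU Gly — synonymous.
Nonsynonymous differences: 1.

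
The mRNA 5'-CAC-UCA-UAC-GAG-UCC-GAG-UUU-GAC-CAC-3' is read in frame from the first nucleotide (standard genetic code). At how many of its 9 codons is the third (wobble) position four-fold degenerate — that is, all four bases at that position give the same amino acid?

2

Codon 1 CAC (His): third position 2-fold.
Codon 2 UCA (Ser): third position 4-fold.
Codon 3 UAC (Tyr): third position 2-fold.
Codon 4 GAG (Glu): third position 2-fold.
Codon 5 UCC (Ser): third position 4-fold.
Codon 6 GAG (Glu): third position 2-fold.
Codon 7 UUU (Phe): third position 2-fold.
Codon 8 GAC (Asp): third position 2-fold.
Codon 9 CAC (His): third position 2-fold.
Four-fold degenerate third positions: 2.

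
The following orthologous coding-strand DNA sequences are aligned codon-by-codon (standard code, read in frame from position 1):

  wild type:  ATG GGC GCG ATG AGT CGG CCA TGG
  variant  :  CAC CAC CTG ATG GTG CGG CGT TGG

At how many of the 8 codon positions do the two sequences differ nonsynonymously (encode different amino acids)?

5

Codon 1: ATG Met / CAC His — nonsynonymous.
Codon 2: GGC Gly / CAC His — nonsynonymous.
Codon 3: GCG Ala / CTG Leu — nonsynonymous.
Codon 4: ATG Met / ATG Met — identical.
Codon 5: AGT Ser / GTG Val — nonsynonymous.
Codon 6: CGG Arg / CGG Arg — identical.
Codon 7: CCA Pro / CGT Arg — nonsynonymous.
Codon 8: TGG Trp / TGG Trp — identical.
Nonsynonymous differences: 5.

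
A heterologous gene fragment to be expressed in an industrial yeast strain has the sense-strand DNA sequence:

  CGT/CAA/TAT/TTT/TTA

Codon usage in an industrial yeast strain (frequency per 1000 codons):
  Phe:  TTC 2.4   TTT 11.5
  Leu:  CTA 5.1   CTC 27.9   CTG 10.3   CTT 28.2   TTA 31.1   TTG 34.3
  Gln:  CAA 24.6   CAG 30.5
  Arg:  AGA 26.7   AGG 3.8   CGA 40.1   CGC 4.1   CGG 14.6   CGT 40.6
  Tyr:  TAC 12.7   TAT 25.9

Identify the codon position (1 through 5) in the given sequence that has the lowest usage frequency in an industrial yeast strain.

4

Codon 1 CGT (Arg): 40.6 per 1000.
Codon 2 CAA (Gln): 24.6 per 1000.
Codon 3 TAT (Tyr): 25.9 per 1000.
Codon 4 TTT (Phe): 11.5 per 1000.
Codon 5 TTA (Leu): 31.1 per 1000.
Lowest frequency is 11.5 at codon 4.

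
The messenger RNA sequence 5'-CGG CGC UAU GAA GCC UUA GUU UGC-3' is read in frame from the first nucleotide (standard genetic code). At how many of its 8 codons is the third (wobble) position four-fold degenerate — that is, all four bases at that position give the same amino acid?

Codon 1 CGG (Arg): third position 4-fold.
Codon 2 CGC (Arg): third position 4-fold.
Codon 3 UAU (Tyr): third position 2-fold.
Codon 4 GAA (Glu): third position 2-fold.
Codon 5 GCC (Ala): third position 4-fold.
Codon 6 UUA (Leu): third position 2-fold.
Codon 7 GUU (Val): third position 4-fold.
Codon 8 UGC (Cys): third position 2-fold.
Four-fold degenerate third positions: 4.

4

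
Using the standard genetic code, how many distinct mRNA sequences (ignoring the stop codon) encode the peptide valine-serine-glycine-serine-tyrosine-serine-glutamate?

13824

Val: 4 codons.
Ser: 6 codons.
Gly: 4 codons.
Ser: 6 codons.
Tyr: 2 codons.
Ser: 6 codons.
Glu: 2 codons.
4 × 6 × 4 × 6 × 2 × 6 × 2 = 13824.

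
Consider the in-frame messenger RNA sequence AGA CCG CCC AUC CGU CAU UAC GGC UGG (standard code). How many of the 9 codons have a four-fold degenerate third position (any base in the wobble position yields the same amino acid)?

Codon 1 AGA (Arg): third position 2-fold.
Codon 2 CCG (Pro): third position 4-fold.
Codon 3 CCC (Pro): third position 4-fold.
Codon 4 AUC (Ile): third position 3-fold.
Codon 5 CGU (Arg): third position 4-fold.
Codon 6 CAU (His): third position 2-fold.
Codon 7 UAC (Tyr): third position 2-fold.
Codon 8 GGC (Gly): third position 4-fold.
Codon 9 UGG (Trp): third position 1-fold.
Four-fold degenerate third positions: 4.

4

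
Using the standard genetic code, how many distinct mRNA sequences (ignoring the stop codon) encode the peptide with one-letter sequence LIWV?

Leu: 6 codons.
Ile: 3 codons.
Trp: 1 codon.
Val: 4 codons.
6 × 3 × 1 × 4 = 72.

72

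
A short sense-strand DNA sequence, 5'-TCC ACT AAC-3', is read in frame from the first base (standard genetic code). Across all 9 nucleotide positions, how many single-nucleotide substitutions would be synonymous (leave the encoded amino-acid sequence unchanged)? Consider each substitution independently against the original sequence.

Codon 1 (TCC, Ser): 3 synonymous substitutions.
Codon 2 (ACT, Thr): 3 synonymous substitutions.
Codon 3 (AAC, Asn): 1 synonymous substitution.
Total: 3 + 3 + 1 = 7.

7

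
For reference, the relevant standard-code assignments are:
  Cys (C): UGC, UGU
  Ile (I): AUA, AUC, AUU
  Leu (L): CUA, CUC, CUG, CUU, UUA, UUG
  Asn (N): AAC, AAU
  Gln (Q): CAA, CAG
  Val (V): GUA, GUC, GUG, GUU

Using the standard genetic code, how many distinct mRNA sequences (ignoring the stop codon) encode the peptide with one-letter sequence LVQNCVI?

2304

Leu: 6 codons.
Val: 4 codons.
Gln: 2 codons.
Asn: 2 codons.
Cys: 2 codons.
Val: 4 codons.
Ile: 3 codons.
6 × 4 × 2 × 2 × 2 × 4 × 3 = 2304.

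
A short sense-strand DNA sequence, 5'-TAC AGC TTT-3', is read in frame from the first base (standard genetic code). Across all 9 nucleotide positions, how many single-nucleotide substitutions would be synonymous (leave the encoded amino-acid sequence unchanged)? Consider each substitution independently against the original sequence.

Codon 1 (TAC, Tyr): 1 synonymous substitution.
Codon 2 (AGC, Ser): 1 synonymous substitution.
Codon 3 (TTT, Phe): 1 synonymous substitution.
Total: 1 + 1 + 1 = 3.

3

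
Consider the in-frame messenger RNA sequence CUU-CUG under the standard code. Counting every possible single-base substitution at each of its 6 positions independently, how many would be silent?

7

Codon 1 (CUU, Leu): 3 synonymous substitutions.
Codon 2 (CUG, Leu): 4 synonymous substitutions.
Total: 3 + 4 = 7.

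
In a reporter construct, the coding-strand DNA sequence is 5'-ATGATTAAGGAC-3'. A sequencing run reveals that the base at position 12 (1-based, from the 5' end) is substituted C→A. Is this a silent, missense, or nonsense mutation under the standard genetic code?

missense

Position 12 falls in codon 4: GAC → Asp.
After the substitution the codon is GAA → Glu.
Asp ≠ Glu, so this is a missense mutation.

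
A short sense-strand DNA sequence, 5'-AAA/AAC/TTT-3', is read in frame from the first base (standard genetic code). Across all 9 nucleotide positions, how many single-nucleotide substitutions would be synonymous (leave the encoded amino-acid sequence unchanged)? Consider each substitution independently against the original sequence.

Codon 1 (AAA, Lys): 1 synonymous substitution.
Codon 2 (AAC, Asn): 1 synonymous substitution.
Codon 3 (TTT, Phe): 1 synonymous substitution.
Total: 1 + 1 + 1 = 3.

3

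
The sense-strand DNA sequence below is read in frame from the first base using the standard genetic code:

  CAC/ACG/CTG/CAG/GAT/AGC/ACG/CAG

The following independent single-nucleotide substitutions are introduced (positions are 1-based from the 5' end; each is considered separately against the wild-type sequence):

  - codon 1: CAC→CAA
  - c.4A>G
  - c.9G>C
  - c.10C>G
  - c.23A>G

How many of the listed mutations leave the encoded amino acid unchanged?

Codon 1: CAC (His) → CAA (Gln) — missense.
Codon 2: ACG (Thr) → GCG (Ala) — missense.
Codon 3: CTG (Leu) → CTC (Leu) — synonymous.
Codon 4: CAG (Gln) → GAG (Glu) — missense.
Codon 8: CAG (Gln) → CGG (Arg) — missense.
Synonymous: 1 of 5.

1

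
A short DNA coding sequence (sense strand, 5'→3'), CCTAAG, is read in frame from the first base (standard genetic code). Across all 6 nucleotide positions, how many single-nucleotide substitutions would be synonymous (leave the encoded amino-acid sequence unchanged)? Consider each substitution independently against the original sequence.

Codon 1 (CCT, Pro): 3 synonymous substitutions.
Codon 2 (AAG, Lys): 1 synonymous substitution.
Total: 3 + 1 = 4.

4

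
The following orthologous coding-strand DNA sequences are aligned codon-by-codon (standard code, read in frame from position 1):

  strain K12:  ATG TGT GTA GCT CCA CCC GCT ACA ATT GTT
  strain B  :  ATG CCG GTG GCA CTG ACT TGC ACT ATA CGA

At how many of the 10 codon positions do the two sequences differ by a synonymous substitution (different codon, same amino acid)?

Codon 1: ATG Met / ATG Met — identical.
Codon 2: TGT Cys / CCG Pro — nonsynonymous.
Codon 3: GTA Val / GTG Val — synonymous.
Codon 4: GCT Ala / GCA Ala — synonymous.
Codon 5: CCA Pro / CTG Leu — nonsynonymous.
Codon 6: CCC Pro / ACT Thr — nonsynonymous.
Codon 7: GCT Ala / TGC Cys — nonsynonymous.
Codon 8: ACA Thr / ACT Thr — synonymous.
Codon 9: ATT Ile / ATA Ile — synonymous.
Codon 10: GTT Val / CGA Arg — nonsynonymous.
Synonymous differences: 4.

4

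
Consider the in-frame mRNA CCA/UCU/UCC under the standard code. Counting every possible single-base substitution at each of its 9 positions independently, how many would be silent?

9

Codon 1 (CCA, Pro): 3 synonymous substitutions.
Codon 2 (UCU, Ser): 3 synonymous substitutions.
Codon 3 (UCC, Ser): 3 synonymous substitutions.
Total: 3 + 3 + 3 = 9.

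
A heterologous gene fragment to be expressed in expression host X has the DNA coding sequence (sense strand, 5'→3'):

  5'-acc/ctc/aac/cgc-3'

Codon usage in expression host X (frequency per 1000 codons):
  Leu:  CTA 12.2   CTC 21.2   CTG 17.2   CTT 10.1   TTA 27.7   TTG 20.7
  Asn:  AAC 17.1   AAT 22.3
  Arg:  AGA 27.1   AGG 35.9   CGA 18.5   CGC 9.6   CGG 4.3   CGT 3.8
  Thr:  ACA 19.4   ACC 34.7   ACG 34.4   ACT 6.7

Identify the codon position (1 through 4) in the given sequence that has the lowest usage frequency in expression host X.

Codon 1 ACC (Thr): 34.7 per 1000.
Codon 2 CTC (Leu): 21.2 per 1000.
Codon 3 AAC (Asn): 17.1 per 1000.
Codon 4 CGC (Arg): 9.6 per 1000.
Lowest frequency is 9.6 at codon 4.

4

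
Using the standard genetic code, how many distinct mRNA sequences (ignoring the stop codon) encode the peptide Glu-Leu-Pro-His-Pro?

Glu: 2 codons.
Leu: 6 codons.
Pro: 4 codons.
His: 2 codons.
Pro: 4 codons.
2 × 6 × 4 × 2 × 4 = 384.

384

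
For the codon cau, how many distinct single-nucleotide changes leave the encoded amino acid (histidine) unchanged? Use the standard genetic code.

1

Position 1: none → 0 synonymous.
Position 2: none → 0 synonymous.
Position 3: CAC → 1 synonymous.
Total: 0 + 0 + 1 = 1.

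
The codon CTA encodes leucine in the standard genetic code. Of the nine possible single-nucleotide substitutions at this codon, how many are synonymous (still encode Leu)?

Position 1: TTA → 1 synonymous.
Position 2: none → 0 synonymous.
Position 3: CTT, CTC, CTG → 3 synonymous.
Total: 1 + 0 + 3 = 4.

4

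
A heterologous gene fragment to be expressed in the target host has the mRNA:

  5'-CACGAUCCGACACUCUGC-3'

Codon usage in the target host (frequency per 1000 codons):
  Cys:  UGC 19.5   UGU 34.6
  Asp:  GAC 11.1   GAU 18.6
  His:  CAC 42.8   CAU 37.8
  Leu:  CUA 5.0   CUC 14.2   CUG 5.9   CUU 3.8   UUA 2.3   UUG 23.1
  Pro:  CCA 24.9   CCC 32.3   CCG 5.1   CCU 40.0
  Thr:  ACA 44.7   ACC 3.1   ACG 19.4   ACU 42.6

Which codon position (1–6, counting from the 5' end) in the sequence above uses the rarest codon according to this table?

Codon 1 CAC (His): 42.8 per 1000.
Codon 2 GAU (Asp): 18.6 per 1000.
Codon 3 CCG (Pro): 5.1 per 1000.
Codon 4 ACA (Thr): 44.7 per 1000.
Codon 5 CUC (Leu): 14.2 per 1000.
Codon 6 UGC (Cys): 19.5 per 1000.
Lowest frequency is 5.1 at codon 3.

3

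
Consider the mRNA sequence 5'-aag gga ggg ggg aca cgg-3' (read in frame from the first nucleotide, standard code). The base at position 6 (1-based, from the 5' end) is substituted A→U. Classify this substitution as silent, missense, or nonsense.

Position 6 falls in codon 2: GGA → Gly.
After the substitution the codon is GGU → Gly.
Both encode Gly, so the change is synonymous.

silent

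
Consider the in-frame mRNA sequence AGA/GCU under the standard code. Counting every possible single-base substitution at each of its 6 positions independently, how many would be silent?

Codon 1 (AGA, Arg): 2 synonymous substitutions.
Codon 2 (GCU, Ala): 3 synonymous substitutions.
Total: 2 + 3 = 5.

5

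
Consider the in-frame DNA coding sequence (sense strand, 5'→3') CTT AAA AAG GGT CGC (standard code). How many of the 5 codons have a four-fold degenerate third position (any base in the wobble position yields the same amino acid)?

Codon 1 CTT (Leu): third position 4-fold.
Codon 2 AAA (Lys): third position 2-fold.
Codon 3 AAG (Lys): third position 2-fold.
Codon 4 GGT (Gly): third position 4-fold.
Codon 5 CGC (Arg): third position 4-fold.
Four-fold degenerate third positions: 3.

3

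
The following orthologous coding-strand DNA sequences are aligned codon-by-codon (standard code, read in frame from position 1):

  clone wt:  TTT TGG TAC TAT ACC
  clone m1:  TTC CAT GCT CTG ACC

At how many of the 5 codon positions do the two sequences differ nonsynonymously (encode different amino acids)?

3

Codon 1: TTT Phe / TTC Phe — synonymous.
Codon 2: TGG Trp / CAT His — nonsynonymous.
Codon 3: TAC Tyr / GCT Ala — nonsynonymous.
Codon 4: TAT Tyr / CTG Leu — nonsynonymous.
Codon 5: ACC Thr / ACC Thr — identical.
Nonsynonymous differences: 3.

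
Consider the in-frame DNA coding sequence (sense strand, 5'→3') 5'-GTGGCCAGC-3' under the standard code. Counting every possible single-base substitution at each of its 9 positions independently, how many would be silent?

7

Codon 1 (GTG, Val): 3 synonymous substitutions.
Codon 2 (GCC, Ala): 3 synonymous substitutions.
Codon 3 (AGC, Ser): 1 synonymous substitution.
Total: 3 + 3 + 1 = 7.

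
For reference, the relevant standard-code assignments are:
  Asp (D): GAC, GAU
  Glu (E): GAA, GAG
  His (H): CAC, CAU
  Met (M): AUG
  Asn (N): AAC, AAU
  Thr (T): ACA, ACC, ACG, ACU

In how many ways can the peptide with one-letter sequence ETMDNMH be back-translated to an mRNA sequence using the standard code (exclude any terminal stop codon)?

Glu: 2 codons.
Thr: 4 codons.
Met: 1 codon.
Asp: 2 codons.
Asn: 2 codons.
Met: 1 codon.
His: 2 codons.
2 × 4 × 1 × 2 × 2 × 1 × 2 = 64.

64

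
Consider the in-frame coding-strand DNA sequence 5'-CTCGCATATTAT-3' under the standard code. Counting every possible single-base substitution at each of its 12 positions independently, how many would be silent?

Codon 1 (CTC, Leu): 3 synonymous substitutions.
Codon 2 (GCA, Ala): 3 synonymous substitutions.
Codon 3 (TAT, Tyr): 1 synonymous substitution.
Codon 4 (TAT, Tyr): 1 synonymous substitution.
Total: 3 + 3 + 1 + 1 = 8.

8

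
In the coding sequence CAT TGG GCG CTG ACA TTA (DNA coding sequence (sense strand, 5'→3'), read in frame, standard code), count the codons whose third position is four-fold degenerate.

Codon 1 CAT (His): third position 2-fold.
Codon 2 TGG (Trp): third position 1-fold.
Codon 3 GCG (Ala): third position 4-fold.
Codon 4 CTG (Leu): third position 4-fold.
Codon 5 ACA (Thr): third position 4-fold.
Codon 6 TTA (Leu): third position 2-fold.
Four-fold degenerate third positions: 3.

3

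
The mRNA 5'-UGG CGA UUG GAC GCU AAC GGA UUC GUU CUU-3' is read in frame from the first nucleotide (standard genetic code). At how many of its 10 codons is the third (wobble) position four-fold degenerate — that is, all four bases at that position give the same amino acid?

Codon 1 UGG (Trp): third position 1-fold.
Codon 2 CGA (Arg): third position 4-fold.
Codon 3 UUG (Leu): third position 2-fold.
Codon 4 GAC (Asp): third position 2-fold.
Codon 5 GCU (Ala): third position 4-fold.
Codon 6 AAC (Asn): third position 2-fold.
Codon 7 GGA (Gly): third position 4-fold.
Codon 8 UUC (Phe): third position 2-fold.
Codon 9 GUU (Val): third position 4-fold.
Codon 10 CUU (Leu): third position 4-fold.
Four-fold degenerate third positions: 5.

5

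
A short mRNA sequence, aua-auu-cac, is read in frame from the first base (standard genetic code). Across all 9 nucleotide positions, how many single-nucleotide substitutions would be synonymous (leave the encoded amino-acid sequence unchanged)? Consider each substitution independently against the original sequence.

Codon 1 (AUA, Ile): 2 synonymous substitutions.
Codon 2 (AUU, Ile): 2 synonymous substitutions.
Codon 3 (CAC, His): 1 synonymous substitution.
Total: 2 + 2 + 1 = 5.

5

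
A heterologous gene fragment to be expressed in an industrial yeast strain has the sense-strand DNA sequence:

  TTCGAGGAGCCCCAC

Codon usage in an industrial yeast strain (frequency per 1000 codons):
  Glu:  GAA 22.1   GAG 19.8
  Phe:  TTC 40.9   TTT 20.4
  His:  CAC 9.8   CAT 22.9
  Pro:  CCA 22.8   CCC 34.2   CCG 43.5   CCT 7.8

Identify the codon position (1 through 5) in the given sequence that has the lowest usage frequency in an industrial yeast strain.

5

Codon 1 TTC (Phe): 40.9 per 1000.
Codon 2 GAG (Glu): 19.8 per 1000.
Codon 3 GAG (Glu): 19.8 per 1000.
Codon 4 CCC (Pro): 34.2 per 1000.
Codon 5 CAC (His): 9.8 per 1000.
Lowest frequency is 9.8 at codon 5.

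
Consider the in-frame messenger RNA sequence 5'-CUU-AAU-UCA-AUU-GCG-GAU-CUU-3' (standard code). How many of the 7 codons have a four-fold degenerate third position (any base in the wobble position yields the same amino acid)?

4

Codon 1 CUU (Leu): third position 4-fold.
Codon 2 AAU (Asn): third position 2-fold.
Codon 3 UCA (Ser): third position 4-fold.
Codon 4 AUU (Ile): third position 3-fold.
Codon 5 GCG (Ala): third position 4-fold.
Codon 6 GAU (Asp): third position 2-fold.
Codon 7 CUU (Leu): third position 4-fold.
Four-fold degenerate third positions: 4.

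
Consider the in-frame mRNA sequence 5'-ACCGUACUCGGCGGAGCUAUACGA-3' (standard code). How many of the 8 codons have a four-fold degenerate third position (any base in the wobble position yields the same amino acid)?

Codon 1 ACC (Thr): third position 4-fold.
Codon 2 GUA (Val): third position 4-fold.
Codon 3 CUC (Leu): third position 4-fold.
Codon 4 GGC (Gly): third position 4-fold.
Codon 5 GGA (Gly): third position 4-fold.
Codon 6 GCU (Ala): third position 4-fold.
Codon 7 AUA (Ile): third position 3-fold.
Codon 8 CGA (Arg): third position 4-fold.
Four-fold degenerate third positions: 7.

7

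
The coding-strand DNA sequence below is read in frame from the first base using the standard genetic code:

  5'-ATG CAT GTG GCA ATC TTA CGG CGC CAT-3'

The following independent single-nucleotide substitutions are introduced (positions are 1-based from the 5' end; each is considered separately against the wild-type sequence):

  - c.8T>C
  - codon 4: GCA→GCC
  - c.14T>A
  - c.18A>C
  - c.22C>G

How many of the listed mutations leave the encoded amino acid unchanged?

1

Codon 3: GTG (Val) → GCG (Ala) — missense.
Codon 4: GCA (Ala) → GCC (Ala) — synonymous.
Codon 5: ATC (Ile) → AAC (Asn) — missense.
Codon 6: TTA (Leu) → TTC (Phe) — missense.
Codon 8: CGC (Arg) → GGC (Gly) — missense.
Synonymous: 1 of 5.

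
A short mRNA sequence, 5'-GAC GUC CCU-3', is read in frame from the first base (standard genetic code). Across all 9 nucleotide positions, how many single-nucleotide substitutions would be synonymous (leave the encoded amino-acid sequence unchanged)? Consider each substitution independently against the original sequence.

7

Codon 1 (GAC, Asp): 1 synonymous substitution.
Codon 2 (GUC, Val): 3 synonymous substitutions.
Codon 3 (CCU, Pro): 3 synonymous substitutions.
Total: 1 + 3 + 3 = 7.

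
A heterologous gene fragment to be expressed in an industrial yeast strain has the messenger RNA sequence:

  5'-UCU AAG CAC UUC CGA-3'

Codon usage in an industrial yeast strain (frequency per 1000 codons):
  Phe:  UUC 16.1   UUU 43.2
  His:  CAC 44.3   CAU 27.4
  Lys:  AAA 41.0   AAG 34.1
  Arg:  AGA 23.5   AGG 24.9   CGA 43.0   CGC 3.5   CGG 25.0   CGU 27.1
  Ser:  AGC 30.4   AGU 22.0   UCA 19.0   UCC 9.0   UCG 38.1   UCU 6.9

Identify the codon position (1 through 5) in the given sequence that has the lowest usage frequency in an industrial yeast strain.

1

Codon 1 UCU (Ser): 6.9 per 1000.
Codon 2 AAG (Lys): 34.1 per 1000.
Codon 3 CAC (His): 44.3 per 1000.
Codon 4 UUC (Phe): 16.1 per 1000.
Codon 5 CGA (Arg): 43.0 per 1000.
Lowest frequency is 6.9 at codon 1.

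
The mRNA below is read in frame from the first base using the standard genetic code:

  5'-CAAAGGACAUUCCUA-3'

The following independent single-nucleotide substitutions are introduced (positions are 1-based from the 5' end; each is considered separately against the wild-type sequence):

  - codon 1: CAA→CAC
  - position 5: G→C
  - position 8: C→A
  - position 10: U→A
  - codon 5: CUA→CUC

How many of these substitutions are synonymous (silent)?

Codon 1: CAA (Gln) → CAC (His) — missense.
Codon 2: AGG (Arg) → ACG (Thr) — missense.
Codon 3: ACA (Thr) → AAA (Lys) — missense.
Codon 4: UUC (Phe) → AUC (Ile) — missense.
Codon 5: CUA (Leu) → CUC (Leu) — synonymous.
Synonymous: 1 of 5.

1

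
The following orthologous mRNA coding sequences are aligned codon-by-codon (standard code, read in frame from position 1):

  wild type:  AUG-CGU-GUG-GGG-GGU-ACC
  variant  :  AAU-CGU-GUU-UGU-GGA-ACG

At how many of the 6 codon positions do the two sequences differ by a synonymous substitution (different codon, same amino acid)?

3

Codon 1: AUG Met / AAU Asn — nonsynonymous.
Codon 2: CGU Arg / CGU Arg — identical.
Codon 3: GUG Val / GUU Val — synonymous.
Codon 4: GGG Gly / UGU Cys — nonsynonymous.
Codon 5: GGU Gly / GGA Gly — synonymous.
Codon 6: ACC Thr / ACG Thr — synonymous.
Synonymous differences: 3.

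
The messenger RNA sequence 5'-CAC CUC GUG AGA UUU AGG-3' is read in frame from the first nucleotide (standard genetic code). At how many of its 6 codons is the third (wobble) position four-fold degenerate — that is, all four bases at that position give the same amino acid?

Codon 1 CAC (His): third position 2-fold.
Codon 2 CUC (Leu): third position 4-fold.
Codon 3 GUG (Val): third position 4-fold.
Codon 4 AGA (Arg): third position 2-fold.
Codon 5 UUU (Phe): third position 2-fold.
Codon 6 AGG (Arg): third position 2-fold.
Four-fold degenerate third positions: 2.

2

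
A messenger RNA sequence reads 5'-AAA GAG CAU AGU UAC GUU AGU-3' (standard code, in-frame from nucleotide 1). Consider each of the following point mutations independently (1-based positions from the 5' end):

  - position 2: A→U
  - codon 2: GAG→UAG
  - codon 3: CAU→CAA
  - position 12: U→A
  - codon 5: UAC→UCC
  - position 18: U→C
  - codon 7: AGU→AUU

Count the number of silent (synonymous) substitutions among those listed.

1

Codon 1: AAA (Lys) → AUA (Ile) — missense.
Codon 2: GAG (Glu) → UAG (Stop) — nonsense.
Codon 3: CAU (His) → CAA (Gln) — missense.
Codon 4: AGU (Ser) → AGA (Arg) — missense.
Codon 5: UAC (Tyr) → UCC (Ser) — missense.
Codon 6: GUU (Val) → GUC (Val) — synonymous.
Codon 7: AGU (Ser) → AUU (Ile) — missense.
Synonymous: 1 of 7.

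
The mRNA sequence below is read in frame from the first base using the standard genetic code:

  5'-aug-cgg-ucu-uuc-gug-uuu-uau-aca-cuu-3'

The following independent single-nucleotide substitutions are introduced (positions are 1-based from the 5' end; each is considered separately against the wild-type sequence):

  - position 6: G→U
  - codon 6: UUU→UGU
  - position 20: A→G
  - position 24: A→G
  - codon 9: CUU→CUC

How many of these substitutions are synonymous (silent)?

Codon 2: CGG (Arg) → CGU (Arg) — synonymous.
Codon 6: UUU (Phe) → UGU (Cys) — missense.
Codon 7: UAU (Tyr) → UGU (Cys) — missense.
Codon 8: ACA (Thr) → ACG (Thr) — synonymous.
Codon 9: CUU (Leu) → CUC (Leu) — synonymous.
Synonymous: 3 of 5.

3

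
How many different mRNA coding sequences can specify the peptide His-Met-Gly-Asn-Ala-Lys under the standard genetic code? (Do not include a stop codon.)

128

His: 2 codons.
Met: 1 codon.
Gly: 4 codons.
Asn: 2 codons.
Ala: 4 codons.
Lys: 2 codons.
2 × 1 × 4 × 2 × 4 × 2 = 128.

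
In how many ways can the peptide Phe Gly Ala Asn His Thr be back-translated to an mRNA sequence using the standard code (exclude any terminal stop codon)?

512

Phe: 2 codons.
Gly: 4 codons.
Ala: 4 codons.
Asn: 2 codons.
His: 2 codons.
Thr: 4 codons.
2 × 4 × 4 × 2 × 2 × 4 = 512.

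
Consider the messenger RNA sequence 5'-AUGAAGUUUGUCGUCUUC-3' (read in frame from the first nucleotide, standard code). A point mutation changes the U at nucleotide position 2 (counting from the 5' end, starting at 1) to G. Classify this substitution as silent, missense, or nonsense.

Position 2 falls in codon 1: AUG → Met.
After the substitution the codon is AGG → Arg.
Met ≠ Arg, so this is a missense mutation.

missense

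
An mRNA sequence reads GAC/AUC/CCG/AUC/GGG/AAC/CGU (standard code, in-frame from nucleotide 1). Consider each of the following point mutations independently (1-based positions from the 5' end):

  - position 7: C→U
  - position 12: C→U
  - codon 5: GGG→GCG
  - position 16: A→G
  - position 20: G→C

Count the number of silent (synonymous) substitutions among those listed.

1

Codon 3: CCG (Pro) → UCG (Ser) — missense.
Codon 4: AUC (Ile) → AUU (Ile) — synonymous.
Codon 5: GGG (Gly) → GCG (Ala) — missense.
Codon 6: AAC (Asn) → GAC (Asp) — missense.
Codon 7: CGU (Arg) → CCU (Pro) — missense.
Synonymous: 1 of 5.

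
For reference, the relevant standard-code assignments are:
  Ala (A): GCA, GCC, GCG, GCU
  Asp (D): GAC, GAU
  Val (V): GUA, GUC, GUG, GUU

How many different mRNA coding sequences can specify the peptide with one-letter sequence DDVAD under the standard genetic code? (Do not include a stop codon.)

Asp: 2 codons.
Asp: 2 codons.
Val: 4 codons.
Ala: 4 codons.
Asp: 2 codons.
2 × 2 × 4 × 4 × 2 = 128.

128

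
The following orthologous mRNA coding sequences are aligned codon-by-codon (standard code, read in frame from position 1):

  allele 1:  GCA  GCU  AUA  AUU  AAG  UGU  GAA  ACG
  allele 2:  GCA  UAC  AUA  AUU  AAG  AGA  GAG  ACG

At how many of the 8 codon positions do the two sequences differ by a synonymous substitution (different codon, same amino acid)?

Codon 1: GCA Ala / GCA Ala — identical.
Codon 2: GCU Ala / UAC Tyr — nonsynonymous.
Codon 3: AUA Ile / AUA Ile — identical.
Codon 4: AUU Ile / AUU Ile — identical.
Codon 5: AAG Lys / AAG Lys — identical.
Codon 6: UGU Cys / AGA Arg — nonsynonymous.
Codon 7: GAA Glu / GAG Glu — synonymous.
Codon 8: ACG Thr / ACG Thr — identical.
Synonymous differences: 1.

1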